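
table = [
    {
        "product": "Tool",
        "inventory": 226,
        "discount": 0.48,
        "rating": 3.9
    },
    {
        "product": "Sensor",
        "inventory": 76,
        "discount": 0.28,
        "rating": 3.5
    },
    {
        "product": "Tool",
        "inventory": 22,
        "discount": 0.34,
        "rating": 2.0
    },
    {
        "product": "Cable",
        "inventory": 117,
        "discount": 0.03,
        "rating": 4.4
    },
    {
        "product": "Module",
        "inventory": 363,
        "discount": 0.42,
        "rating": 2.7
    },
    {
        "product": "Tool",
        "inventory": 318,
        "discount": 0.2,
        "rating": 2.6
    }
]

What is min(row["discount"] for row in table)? 0.03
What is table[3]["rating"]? 4.4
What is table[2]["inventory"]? 22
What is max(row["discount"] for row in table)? 0.48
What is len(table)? 6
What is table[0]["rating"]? 3.9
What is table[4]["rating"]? 2.7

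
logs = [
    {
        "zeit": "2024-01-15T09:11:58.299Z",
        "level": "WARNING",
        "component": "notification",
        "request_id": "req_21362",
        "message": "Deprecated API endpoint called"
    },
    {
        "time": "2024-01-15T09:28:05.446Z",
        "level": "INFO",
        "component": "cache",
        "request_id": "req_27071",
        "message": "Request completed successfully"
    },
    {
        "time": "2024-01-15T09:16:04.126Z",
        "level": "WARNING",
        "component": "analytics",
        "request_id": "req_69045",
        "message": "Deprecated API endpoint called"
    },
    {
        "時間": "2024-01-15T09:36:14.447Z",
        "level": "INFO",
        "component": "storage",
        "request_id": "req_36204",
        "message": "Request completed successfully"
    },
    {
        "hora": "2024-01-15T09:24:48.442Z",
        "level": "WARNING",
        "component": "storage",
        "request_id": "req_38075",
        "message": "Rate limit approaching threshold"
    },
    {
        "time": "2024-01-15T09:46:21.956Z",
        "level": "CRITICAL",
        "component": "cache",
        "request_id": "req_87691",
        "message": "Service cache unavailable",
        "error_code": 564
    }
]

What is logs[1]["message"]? "Request completed successfully"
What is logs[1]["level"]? "INFO"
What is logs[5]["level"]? "CRITICAL"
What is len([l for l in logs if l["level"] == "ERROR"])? 0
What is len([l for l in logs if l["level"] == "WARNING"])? 3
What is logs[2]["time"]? "2024-01-15T09:16:04.126Z"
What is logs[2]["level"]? "WARNING"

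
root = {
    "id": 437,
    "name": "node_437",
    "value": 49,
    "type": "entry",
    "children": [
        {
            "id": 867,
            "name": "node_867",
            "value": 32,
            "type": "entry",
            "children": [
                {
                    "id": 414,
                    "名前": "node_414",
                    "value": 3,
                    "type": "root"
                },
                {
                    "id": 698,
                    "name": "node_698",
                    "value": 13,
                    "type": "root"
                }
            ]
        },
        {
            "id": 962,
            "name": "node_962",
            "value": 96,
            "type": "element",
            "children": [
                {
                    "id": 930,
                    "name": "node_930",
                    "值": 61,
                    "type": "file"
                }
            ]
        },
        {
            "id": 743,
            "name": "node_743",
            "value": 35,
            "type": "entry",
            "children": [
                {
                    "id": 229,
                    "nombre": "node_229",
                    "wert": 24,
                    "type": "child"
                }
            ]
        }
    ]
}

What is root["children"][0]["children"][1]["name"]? "node_698"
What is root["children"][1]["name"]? "node_962"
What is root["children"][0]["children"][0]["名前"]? "node_414"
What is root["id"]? 437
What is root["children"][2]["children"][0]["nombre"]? "node_229"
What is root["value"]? 49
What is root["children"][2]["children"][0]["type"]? "child"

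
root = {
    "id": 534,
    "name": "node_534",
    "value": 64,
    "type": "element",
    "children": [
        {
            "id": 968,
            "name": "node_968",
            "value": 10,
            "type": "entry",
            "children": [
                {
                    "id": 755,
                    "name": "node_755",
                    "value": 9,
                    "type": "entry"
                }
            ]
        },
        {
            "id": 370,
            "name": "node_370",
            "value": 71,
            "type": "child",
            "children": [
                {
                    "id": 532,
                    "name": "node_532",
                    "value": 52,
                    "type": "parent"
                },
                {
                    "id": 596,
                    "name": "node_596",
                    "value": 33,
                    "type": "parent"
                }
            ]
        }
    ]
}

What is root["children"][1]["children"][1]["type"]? "parent"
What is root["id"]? 534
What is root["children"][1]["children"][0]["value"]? 52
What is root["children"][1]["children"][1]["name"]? "node_596"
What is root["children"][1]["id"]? 370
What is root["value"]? 64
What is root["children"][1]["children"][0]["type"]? "parent"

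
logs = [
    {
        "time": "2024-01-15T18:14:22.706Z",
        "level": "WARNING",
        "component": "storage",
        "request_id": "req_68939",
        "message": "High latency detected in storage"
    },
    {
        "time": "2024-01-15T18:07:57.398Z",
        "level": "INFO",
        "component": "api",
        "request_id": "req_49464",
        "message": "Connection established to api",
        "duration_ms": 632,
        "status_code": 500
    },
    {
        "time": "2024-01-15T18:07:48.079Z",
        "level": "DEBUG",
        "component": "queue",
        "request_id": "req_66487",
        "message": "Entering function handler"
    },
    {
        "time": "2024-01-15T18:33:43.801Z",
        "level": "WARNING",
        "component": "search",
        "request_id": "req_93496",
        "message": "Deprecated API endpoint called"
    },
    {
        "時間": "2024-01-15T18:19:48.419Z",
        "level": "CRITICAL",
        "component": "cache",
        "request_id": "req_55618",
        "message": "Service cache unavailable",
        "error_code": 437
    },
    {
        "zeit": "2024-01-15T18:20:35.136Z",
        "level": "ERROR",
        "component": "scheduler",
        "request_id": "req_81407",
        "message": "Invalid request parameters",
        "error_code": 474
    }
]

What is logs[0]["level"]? "WARNING"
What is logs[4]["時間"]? "2024-01-15T18:19:48.419Z"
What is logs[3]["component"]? "search"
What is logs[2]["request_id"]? "req_66487"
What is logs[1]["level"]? "INFO"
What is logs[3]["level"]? "WARNING"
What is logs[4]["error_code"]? 437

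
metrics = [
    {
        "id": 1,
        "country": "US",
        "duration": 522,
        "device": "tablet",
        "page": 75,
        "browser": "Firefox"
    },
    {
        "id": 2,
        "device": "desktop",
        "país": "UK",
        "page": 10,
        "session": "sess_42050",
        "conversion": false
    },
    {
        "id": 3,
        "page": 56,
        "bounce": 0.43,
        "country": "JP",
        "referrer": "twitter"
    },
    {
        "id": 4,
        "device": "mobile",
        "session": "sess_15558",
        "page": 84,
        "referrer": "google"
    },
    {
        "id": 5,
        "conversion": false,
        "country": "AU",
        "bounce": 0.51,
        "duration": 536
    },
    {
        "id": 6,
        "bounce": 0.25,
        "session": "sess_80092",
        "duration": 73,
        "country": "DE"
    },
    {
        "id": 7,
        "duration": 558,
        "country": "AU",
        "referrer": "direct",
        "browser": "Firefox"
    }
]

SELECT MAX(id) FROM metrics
7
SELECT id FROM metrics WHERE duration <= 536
[1, 5, 6]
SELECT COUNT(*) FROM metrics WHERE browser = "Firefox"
2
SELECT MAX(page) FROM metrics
84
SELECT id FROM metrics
[1, 2, 3, 4, 5, 6, 7]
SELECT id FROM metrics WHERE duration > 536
[7]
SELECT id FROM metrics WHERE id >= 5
[5, 6, 7]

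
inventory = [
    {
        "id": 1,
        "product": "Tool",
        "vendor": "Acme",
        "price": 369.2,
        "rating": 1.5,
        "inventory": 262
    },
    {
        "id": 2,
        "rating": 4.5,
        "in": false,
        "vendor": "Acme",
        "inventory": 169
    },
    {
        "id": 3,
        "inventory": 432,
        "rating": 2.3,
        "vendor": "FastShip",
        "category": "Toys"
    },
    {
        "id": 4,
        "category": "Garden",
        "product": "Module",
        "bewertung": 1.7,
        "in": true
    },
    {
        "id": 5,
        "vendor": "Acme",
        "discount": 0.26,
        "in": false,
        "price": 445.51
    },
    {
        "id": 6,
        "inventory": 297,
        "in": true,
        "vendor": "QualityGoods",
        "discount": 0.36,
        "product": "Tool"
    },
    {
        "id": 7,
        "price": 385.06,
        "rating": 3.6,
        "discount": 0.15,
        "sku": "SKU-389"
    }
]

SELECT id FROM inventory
[1, 2, 3, 4, 5, 6, 7]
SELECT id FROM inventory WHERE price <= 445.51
[1, 5, 7]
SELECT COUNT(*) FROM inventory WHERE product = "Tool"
2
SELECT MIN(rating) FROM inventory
1.5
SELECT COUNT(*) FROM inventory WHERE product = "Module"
1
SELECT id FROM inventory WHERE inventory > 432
[]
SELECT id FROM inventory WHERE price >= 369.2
[1, 5, 7]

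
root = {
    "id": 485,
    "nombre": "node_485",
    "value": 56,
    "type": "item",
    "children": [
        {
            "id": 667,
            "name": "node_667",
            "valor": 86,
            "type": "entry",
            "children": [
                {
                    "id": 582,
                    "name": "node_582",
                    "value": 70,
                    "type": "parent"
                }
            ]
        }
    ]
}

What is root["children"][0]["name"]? "node_667"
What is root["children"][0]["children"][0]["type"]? "parent"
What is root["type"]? "item"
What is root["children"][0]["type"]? "entry"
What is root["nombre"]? "node_485"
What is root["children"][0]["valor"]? 86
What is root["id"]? 485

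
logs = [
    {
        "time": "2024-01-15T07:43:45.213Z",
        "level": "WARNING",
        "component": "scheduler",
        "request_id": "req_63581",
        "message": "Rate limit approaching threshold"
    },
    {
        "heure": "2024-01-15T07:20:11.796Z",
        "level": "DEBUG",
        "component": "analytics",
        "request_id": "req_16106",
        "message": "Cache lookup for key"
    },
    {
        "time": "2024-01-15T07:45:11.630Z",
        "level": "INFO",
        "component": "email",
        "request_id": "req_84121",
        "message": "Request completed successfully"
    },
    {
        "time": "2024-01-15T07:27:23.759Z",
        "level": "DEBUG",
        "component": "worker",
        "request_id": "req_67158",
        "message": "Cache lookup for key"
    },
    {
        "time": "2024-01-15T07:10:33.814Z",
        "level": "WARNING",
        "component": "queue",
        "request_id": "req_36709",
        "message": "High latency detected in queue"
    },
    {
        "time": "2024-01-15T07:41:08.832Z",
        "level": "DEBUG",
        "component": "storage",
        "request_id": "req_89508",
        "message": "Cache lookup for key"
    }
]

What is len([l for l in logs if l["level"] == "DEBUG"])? 3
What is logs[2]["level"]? "INFO"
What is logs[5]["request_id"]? "req_89508"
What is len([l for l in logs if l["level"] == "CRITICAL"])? 0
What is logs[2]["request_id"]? "req_84121"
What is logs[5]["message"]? "Cache lookup for key"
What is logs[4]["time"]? "2024-01-15T07:10:33.814Z"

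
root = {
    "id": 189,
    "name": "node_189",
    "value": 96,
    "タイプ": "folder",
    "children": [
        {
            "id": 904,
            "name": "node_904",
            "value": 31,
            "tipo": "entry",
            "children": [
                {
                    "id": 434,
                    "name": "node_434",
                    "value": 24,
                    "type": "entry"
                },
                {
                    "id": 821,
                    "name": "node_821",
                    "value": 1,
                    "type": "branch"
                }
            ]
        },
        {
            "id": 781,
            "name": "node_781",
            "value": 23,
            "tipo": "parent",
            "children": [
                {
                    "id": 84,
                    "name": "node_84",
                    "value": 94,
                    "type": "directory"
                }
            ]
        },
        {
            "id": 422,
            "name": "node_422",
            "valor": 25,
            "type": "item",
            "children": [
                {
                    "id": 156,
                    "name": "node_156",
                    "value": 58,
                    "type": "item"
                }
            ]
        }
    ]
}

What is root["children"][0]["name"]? "node_904"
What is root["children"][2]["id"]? 422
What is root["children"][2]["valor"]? 25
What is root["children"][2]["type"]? "item"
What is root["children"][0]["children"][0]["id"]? 434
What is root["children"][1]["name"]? "node_781"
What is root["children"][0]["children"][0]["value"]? 24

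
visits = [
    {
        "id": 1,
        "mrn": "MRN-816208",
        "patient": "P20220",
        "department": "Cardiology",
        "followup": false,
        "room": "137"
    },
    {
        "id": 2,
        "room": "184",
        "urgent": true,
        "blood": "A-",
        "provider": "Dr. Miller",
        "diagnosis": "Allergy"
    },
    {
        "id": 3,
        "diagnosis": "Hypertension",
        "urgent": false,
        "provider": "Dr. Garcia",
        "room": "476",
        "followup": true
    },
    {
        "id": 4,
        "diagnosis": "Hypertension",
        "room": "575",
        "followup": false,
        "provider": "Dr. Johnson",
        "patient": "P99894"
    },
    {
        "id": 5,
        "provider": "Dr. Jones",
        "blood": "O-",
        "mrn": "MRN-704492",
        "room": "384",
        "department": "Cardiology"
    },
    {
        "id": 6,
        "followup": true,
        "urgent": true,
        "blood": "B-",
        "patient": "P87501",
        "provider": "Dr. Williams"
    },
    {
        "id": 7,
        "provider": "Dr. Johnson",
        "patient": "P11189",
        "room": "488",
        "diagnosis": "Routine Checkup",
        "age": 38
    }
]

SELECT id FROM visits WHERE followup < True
[1, 4]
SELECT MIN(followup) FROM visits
False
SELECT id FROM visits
[1, 2, 3, 4, 5, 6, 7]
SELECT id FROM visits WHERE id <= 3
[1, 2, 3]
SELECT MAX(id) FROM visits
7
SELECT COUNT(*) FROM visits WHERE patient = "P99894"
1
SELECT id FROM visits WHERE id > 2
[3, 4, 5, 6, 7]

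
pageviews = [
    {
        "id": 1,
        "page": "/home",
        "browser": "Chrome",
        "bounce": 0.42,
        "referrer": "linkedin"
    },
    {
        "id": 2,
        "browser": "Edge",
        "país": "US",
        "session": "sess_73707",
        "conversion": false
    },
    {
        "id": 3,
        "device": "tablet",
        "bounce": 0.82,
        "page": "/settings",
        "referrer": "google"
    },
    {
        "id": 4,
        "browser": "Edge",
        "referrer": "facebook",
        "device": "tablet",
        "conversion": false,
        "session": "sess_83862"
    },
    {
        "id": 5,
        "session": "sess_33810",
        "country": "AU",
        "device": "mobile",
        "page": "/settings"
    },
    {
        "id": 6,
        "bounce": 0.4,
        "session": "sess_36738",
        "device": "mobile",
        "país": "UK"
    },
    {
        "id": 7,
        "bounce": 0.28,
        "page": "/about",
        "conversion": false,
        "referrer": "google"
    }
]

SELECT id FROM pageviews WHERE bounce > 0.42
[3]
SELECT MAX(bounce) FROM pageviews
0.82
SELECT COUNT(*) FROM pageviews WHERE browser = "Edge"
2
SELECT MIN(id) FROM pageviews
1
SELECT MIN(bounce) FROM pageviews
0.28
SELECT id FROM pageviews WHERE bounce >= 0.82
[3]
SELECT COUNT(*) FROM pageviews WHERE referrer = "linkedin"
1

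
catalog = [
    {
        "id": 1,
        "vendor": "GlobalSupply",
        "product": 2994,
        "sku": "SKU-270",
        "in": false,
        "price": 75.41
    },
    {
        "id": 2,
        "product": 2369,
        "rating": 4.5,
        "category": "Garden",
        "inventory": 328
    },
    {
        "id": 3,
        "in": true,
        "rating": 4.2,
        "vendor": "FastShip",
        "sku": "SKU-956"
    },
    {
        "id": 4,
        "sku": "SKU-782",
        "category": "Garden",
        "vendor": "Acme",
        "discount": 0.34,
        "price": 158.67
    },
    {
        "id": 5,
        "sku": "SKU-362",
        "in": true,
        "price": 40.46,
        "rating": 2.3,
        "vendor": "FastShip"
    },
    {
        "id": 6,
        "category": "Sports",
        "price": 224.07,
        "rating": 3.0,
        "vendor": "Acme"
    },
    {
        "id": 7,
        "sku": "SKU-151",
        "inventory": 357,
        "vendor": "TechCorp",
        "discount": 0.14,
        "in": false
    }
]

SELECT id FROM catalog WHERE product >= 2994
[1]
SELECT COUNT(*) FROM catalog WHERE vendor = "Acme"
2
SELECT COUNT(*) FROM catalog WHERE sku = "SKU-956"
1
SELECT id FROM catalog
[1, 2, 3, 4, 5, 6, 7]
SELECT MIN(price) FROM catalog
40.46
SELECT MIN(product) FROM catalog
2369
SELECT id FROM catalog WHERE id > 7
[]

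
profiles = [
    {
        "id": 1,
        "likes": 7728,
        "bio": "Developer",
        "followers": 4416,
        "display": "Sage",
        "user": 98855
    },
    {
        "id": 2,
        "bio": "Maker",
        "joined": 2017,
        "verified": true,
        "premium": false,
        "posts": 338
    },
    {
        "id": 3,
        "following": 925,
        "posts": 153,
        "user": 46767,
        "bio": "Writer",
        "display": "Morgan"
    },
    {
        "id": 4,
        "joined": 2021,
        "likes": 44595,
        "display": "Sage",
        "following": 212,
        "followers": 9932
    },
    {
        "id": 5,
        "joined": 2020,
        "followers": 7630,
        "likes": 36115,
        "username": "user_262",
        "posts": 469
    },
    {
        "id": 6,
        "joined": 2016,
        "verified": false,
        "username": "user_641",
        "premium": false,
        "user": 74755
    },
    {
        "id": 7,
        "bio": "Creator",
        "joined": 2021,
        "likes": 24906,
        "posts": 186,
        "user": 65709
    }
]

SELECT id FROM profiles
[1, 2, 3, 4, 5, 6, 7]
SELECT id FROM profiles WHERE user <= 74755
[3, 6, 7]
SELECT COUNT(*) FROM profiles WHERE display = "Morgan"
1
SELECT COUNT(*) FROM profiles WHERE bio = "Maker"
1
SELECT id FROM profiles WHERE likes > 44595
[]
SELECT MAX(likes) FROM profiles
44595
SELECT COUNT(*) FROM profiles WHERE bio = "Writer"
1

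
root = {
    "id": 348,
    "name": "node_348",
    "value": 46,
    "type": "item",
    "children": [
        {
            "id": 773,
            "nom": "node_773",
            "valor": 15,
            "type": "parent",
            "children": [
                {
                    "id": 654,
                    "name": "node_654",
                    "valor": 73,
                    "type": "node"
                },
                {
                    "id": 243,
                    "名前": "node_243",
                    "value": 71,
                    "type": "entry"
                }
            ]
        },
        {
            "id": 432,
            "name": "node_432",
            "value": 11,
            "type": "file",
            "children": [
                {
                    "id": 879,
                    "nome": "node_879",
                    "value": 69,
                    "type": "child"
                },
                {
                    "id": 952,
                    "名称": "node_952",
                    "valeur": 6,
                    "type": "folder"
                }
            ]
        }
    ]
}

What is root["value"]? 46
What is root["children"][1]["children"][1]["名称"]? "node_952"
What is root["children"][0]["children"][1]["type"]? "entry"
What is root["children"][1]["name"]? "node_432"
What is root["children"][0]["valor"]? 15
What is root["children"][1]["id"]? 432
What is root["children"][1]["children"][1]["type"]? "folder"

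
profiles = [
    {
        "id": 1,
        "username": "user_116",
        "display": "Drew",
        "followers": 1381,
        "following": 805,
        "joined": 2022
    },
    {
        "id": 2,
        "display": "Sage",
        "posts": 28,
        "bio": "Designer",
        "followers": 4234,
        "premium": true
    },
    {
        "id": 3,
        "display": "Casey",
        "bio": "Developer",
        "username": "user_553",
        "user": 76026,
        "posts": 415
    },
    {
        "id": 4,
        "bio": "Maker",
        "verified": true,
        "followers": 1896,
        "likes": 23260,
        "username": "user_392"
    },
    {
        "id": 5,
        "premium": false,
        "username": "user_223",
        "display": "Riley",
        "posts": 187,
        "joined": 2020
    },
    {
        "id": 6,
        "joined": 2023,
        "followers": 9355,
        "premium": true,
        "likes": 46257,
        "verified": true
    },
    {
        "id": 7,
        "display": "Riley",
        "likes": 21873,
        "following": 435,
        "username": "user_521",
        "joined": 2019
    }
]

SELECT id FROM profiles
[1, 2, 3, 4, 5, 6, 7]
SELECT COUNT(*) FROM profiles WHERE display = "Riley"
2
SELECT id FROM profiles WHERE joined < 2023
[1, 5, 7]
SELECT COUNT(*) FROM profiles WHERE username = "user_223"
1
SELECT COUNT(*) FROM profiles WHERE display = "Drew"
1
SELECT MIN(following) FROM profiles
435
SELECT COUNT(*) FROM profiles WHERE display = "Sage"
1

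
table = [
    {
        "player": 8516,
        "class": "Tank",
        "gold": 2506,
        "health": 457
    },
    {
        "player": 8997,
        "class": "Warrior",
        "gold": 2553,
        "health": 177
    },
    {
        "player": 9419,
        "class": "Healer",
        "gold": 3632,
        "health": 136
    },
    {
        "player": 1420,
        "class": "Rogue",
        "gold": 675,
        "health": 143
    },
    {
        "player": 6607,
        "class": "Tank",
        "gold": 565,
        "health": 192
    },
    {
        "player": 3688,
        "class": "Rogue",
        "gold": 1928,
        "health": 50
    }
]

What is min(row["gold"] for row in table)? 565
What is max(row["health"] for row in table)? 457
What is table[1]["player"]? 8997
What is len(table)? 6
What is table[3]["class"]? "Rogue"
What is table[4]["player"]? 6607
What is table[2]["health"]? 136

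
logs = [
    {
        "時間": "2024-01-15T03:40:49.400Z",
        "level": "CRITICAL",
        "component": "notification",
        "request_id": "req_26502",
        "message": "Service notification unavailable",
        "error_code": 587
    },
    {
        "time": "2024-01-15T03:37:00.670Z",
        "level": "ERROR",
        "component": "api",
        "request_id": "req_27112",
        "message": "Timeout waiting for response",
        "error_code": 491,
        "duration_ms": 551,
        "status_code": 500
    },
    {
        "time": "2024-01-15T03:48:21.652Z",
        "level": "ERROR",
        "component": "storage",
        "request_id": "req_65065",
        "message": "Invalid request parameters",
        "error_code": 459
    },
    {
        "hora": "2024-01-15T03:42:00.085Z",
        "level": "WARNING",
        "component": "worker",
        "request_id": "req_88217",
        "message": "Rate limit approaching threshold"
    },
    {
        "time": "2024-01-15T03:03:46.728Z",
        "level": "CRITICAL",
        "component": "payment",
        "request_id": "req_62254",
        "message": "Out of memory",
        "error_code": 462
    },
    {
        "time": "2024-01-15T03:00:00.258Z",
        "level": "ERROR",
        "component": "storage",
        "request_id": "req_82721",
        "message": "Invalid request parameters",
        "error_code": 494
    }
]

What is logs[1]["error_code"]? 491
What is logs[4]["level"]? "CRITICAL"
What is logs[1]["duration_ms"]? 551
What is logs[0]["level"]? "CRITICAL"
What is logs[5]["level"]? "ERROR"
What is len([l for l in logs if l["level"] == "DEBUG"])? 0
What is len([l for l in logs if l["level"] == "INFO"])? 0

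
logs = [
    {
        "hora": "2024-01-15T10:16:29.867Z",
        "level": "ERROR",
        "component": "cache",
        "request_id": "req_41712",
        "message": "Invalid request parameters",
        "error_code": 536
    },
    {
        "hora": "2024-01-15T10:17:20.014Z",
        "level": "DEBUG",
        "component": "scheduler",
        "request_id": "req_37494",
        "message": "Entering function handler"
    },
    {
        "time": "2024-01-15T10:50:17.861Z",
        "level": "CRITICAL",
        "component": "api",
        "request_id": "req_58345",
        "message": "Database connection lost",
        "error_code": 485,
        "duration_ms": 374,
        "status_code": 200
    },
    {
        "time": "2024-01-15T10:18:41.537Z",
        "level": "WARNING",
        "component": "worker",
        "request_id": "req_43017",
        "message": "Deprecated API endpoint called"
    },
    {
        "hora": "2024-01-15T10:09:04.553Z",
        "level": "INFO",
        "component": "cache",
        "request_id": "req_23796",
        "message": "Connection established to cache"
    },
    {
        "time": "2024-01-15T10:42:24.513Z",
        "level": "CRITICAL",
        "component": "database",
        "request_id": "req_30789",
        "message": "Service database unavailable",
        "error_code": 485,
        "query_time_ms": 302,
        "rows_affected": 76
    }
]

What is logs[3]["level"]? "WARNING"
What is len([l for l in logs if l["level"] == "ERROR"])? 1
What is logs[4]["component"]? "cache"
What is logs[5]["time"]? "2024-01-15T10:42:24.513Z"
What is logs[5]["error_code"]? 485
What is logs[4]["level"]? "INFO"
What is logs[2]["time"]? "2024-01-15T10:50:17.861Z"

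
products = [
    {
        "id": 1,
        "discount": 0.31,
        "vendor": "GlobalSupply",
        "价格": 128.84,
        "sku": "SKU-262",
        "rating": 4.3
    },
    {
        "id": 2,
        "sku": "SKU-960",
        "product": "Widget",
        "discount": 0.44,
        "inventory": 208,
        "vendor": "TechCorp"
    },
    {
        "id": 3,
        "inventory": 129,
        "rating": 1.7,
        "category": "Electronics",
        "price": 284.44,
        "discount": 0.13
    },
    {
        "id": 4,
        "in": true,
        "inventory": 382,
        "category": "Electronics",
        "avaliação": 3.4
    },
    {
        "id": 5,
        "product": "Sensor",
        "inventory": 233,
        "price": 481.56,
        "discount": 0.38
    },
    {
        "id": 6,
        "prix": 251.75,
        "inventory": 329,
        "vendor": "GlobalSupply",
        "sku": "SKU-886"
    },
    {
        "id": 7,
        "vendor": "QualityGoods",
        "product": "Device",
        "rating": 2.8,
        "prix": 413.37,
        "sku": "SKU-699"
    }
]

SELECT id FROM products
[1, 2, 3, 4, 5, 6, 7]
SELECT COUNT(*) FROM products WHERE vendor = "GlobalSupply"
2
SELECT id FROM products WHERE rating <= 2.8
[3, 7]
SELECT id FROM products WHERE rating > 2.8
[1]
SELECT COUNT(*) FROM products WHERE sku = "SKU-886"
1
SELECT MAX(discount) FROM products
0.44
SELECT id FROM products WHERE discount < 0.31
[3]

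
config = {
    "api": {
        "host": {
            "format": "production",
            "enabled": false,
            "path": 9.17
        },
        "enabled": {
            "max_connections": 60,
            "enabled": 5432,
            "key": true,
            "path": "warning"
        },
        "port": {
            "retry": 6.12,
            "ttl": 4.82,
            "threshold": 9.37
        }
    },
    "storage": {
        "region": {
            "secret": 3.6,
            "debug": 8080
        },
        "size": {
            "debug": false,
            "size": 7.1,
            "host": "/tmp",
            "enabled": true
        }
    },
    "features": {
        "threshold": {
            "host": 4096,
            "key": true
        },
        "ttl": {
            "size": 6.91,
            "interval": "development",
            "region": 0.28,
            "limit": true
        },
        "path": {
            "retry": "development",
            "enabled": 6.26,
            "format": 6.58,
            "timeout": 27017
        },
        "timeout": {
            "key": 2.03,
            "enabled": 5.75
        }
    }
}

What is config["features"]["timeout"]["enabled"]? 5.75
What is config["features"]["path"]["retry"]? "development"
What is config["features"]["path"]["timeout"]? 27017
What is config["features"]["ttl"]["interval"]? "development"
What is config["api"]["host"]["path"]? 9.17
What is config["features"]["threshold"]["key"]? True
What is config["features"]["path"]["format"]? 6.58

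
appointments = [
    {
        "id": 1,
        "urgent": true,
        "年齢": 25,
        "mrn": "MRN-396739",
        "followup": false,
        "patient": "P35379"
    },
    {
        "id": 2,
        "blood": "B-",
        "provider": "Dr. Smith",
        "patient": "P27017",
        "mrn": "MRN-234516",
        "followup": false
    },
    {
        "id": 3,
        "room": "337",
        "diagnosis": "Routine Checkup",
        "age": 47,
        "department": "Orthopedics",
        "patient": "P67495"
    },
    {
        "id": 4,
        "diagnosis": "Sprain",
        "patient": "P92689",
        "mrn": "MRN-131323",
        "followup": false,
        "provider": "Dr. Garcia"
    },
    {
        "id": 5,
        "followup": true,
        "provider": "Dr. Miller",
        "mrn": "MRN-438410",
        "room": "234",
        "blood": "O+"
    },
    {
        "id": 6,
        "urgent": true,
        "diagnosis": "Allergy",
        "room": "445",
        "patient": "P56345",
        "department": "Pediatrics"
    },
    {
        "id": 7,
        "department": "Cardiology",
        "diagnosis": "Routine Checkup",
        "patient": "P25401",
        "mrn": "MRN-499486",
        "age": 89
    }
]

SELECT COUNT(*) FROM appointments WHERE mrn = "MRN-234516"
1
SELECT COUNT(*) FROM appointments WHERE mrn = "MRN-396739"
1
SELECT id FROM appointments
[1, 2, 3, 4, 5, 6, 7]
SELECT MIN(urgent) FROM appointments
True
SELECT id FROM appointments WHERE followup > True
[]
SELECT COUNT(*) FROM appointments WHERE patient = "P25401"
1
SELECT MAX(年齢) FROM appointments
25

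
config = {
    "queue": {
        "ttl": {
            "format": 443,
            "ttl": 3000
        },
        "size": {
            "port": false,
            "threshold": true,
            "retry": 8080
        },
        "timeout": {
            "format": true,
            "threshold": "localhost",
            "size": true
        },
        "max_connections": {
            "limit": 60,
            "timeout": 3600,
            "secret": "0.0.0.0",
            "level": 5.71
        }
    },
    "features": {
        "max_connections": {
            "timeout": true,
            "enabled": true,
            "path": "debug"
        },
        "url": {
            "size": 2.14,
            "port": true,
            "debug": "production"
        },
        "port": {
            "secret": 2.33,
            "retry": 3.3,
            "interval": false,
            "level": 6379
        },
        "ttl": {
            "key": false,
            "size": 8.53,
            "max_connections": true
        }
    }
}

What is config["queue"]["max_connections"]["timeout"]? 3600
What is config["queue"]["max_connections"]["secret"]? "0.0.0.0"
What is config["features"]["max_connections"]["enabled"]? True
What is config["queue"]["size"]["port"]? False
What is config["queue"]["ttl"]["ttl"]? 3000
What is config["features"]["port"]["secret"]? 2.33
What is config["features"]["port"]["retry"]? 3.3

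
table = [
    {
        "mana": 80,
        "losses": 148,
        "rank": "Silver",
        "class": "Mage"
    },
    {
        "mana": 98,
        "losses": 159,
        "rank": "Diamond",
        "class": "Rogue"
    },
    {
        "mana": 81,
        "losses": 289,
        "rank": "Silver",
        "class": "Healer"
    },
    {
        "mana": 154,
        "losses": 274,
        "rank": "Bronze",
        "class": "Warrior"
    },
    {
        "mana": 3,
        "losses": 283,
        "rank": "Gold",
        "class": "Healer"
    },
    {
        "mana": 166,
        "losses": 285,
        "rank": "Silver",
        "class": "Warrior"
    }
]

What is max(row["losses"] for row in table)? 289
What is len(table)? 6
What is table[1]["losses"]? 159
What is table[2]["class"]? "Healer"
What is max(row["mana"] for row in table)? 166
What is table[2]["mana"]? 81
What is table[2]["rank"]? "Silver"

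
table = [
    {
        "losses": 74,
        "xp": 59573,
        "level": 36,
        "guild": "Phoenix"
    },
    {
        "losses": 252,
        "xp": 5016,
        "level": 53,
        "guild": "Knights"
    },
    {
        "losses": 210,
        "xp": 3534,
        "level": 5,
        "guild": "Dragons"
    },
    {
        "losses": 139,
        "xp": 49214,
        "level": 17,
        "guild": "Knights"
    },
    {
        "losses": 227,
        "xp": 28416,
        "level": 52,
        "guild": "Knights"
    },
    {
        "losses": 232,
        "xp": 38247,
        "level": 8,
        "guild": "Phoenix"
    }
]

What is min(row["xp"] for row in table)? 3534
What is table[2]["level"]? 5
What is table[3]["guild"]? "Knights"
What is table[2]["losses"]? 210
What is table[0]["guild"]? "Phoenix"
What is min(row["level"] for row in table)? 5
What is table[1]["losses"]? 252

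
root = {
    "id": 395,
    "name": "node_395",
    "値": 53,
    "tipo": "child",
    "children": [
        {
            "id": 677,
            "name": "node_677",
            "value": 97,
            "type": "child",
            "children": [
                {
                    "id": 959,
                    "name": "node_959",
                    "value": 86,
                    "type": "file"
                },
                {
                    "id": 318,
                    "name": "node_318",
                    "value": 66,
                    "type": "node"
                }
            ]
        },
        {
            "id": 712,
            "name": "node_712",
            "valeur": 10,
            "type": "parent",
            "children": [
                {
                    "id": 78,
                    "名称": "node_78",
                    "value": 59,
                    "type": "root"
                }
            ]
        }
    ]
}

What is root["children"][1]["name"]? "node_712"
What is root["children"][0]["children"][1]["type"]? "node"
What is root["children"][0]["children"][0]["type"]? "file"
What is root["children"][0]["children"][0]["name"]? "node_959"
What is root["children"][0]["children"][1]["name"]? "node_318"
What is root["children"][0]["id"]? 677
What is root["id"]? 395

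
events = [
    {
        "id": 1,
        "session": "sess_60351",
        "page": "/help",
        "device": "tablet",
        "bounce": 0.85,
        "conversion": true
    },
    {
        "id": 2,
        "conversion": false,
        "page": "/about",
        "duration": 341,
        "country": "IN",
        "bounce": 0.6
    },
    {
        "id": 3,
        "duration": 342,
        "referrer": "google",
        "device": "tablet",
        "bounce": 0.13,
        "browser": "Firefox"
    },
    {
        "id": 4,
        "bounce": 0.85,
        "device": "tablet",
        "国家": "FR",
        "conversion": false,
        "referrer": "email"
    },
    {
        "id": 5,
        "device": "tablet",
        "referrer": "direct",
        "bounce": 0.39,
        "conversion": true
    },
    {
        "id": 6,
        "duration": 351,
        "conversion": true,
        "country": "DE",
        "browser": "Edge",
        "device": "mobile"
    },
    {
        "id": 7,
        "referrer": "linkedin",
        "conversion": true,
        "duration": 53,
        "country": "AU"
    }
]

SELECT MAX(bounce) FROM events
0.85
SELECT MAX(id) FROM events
7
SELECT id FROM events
[1, 2, 3, 4, 5, 6, 7]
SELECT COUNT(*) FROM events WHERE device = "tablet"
4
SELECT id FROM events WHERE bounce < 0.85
[2, 3, 5]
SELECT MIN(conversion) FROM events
False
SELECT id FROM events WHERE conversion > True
[]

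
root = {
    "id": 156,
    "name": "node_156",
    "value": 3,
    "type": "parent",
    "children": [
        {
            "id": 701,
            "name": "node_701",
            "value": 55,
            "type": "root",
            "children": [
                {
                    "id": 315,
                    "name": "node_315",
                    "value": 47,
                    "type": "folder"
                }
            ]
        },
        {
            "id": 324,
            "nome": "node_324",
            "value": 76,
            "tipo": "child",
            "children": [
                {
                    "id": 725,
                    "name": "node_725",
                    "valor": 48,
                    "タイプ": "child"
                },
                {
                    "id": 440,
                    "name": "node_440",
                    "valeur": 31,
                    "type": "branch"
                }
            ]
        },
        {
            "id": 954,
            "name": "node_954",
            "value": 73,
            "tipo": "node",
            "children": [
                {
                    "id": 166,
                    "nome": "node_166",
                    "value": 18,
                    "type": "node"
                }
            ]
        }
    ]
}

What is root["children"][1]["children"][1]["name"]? "node_440"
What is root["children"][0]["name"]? "node_701"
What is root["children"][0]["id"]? 701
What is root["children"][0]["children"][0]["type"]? "folder"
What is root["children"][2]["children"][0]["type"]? "node"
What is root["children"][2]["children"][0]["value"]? 18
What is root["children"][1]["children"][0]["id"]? 725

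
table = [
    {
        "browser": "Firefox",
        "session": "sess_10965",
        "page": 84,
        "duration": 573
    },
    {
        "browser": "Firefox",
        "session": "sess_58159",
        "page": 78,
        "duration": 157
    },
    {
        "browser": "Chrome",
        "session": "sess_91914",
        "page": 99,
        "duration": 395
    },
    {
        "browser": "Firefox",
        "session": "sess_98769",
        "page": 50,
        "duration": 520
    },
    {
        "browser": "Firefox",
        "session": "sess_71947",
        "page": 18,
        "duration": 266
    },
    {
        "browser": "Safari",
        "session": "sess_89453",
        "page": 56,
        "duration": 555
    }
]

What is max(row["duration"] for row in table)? 573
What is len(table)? 6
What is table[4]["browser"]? "Firefox"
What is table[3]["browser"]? "Firefox"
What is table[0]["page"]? 84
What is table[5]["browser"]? "Safari"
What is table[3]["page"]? 50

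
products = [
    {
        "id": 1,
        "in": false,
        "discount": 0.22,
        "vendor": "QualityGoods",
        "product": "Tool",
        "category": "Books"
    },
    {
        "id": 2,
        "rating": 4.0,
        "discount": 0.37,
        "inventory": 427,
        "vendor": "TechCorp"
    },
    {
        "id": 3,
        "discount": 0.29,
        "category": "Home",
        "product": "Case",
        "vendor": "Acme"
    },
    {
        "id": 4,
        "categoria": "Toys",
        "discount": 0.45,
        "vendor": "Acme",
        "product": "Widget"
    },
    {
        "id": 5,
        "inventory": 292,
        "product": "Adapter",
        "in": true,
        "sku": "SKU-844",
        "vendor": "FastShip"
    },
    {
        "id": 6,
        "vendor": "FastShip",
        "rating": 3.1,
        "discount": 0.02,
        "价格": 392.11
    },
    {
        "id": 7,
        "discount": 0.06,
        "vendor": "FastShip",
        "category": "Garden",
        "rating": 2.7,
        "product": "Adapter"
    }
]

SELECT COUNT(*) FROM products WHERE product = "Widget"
1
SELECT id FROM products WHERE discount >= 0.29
[2, 3, 4]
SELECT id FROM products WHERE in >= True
[5]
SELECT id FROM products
[1, 2, 3, 4, 5, 6, 7]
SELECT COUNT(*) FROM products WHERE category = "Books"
1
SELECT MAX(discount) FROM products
0.45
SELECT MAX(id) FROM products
7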